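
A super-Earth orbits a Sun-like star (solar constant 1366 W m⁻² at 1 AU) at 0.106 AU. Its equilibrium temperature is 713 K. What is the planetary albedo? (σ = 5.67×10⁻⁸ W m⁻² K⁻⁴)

A ≈ 0.52

Flux at 0.106 AU: S = 1366/0.106² = 1.22×10⁵ W m⁻².
From T_eq⁴ = S(1−A)/(4σ): 1−A = 4σT_eq⁴/S.
1−A = 4 × 5.67×10⁻⁸ × (713)⁴ / 1.22×10⁵ = 0.482.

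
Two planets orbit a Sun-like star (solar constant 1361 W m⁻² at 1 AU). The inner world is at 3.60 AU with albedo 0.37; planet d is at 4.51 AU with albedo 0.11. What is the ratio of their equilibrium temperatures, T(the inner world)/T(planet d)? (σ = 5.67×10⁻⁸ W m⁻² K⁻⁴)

T₁/T₂ ≈ 1.027

T_eq = [S₀(1−A)/(4σd²)]^(1/4), so T ∝ (1−A)^(1/4) / √d.
T₁ = [1361×0.63/(4×5.67×10⁻⁸×3.60²)]^(1/4) = 130.69 K.
T₂ = [1361×0.89/(4×5.67×10⁻⁸×4.51²)]^(1/4) = 127.30 K.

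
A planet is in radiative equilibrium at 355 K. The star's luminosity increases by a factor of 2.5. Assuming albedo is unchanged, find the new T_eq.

T_eq ≈ 446 K

T_eq ∝ L^(1/4) · d^(−1/2).
T′ = 355 × 2.5^(1/4) = 446 K.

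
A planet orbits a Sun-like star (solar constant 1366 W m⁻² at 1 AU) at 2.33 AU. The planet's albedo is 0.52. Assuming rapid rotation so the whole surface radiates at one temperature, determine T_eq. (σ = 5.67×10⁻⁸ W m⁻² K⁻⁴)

Flux at 2.33 AU: S = 1366/2.33² = 252 W m⁻².
Energy balance: absorbed = emitted ⇒ πR²·S(1−A) = 4πR²·σT_eq⁴, so T_eq⁴ = S(1−A)/(4σ).
T_eq = [252 × 0.48 / (4 × 5.67×10⁻⁸)]^(1/4) = (5.33×10⁸)^(1/4) = 152 K.

T_eq ≈ 152 K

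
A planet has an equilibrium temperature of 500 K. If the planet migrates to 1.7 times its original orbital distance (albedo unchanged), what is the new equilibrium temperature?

T_eq ≈ 383 K

T_eq ∝ L^(1/4) · d^(−1/2).
T′ = 500 / 1.7^(1/2) = 383 K.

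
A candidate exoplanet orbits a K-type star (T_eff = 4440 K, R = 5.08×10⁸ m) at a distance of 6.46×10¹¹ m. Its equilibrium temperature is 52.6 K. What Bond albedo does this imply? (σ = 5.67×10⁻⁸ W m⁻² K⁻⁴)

A ≈ 0.87

L = 4πR_⋆²σT_⋆⁴ = 4π(5.08×10⁸)² × 5.67×10⁻⁸ × (4440)⁴ = 7.15×10²⁵ W.
S = L/(4πd²) = 13.6 W m⁻².
From T_eq⁴ = S(1−A)/(4σ): 1−A = 4σT_eq⁴/S.
1−A = 4 × 5.67×10⁻⁸ × (52.6)⁴ / 13.6 = 0.127.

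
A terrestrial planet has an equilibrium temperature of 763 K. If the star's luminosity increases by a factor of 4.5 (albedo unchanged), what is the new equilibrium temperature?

T_eq ∝ L^(1/4) · d^(−1/2).
T′ = 763 × 4.5^(1/4) = 1110 K.

T_eq ≈ 1110 K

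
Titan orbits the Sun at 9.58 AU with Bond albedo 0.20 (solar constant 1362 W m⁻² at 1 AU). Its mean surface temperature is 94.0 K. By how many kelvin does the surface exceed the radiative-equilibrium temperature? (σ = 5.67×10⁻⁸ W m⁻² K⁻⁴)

ΔT ≈ 8.9 K

S = 1362/9.58² = 14.84 W m⁻².
T_eq = [S(1−A)/(4σ)]^(1/4) = [14.84×0.80/(4×5.67×10⁻⁸)]^(1/4) = 85.1 K.
ΔT = T_surf − T_eq = 94 − 85.1.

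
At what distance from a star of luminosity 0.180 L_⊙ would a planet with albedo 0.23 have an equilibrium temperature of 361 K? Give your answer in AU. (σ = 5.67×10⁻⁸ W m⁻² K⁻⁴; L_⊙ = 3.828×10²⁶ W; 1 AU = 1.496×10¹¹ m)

L = 0.180 × 3.828×10²⁶ = 6.89×10²⁵ W.
From T_eq⁴ = L(1−A)/(16πσd²): d = √[L(1−A)/(16πσT_eq⁴)].
d = √[6.89×10²⁵ × 0.77 / (16π × 5.67×10⁻⁸ × (361)⁴)] = 3.31×10¹⁰ m = 0.221 AU.

d ≈ 0.221 AU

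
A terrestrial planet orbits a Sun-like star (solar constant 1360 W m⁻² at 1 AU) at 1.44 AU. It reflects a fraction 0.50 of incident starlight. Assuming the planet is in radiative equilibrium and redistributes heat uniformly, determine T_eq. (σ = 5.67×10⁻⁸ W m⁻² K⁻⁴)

Flux at 1.44 AU: S = 1360/1.44² = 656 W m⁻².
Energy balance: absorbed = emitted ⇒ πR²·S(1−A) = 4πR²·σT_eq⁴, so T_eq⁴ = S(1−A)/(4σ).
T_eq = [656 × 0.50 / (4 × 5.67×10⁻⁸)]^(1/4) = (1.45×10⁹)^(1/4) = 195 K.

T_eq ≈ 195 K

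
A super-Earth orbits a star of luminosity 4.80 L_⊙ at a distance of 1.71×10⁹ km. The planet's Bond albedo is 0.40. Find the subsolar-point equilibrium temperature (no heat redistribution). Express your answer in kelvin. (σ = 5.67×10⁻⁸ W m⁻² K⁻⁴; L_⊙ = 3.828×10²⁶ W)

d = 1.71×10⁹ km = 1.71×10¹² m.
L = 4.80 × 3.828×10²⁶ = 1.84×10²⁷ W.
Flux: S = L/(4πd²) = 1.84×10²⁷/(4π×(1.71×10¹²)²) = 50.0 W m⁻².
At the subsolar point the surface absorbs S(1−A) and emits σT⁴ per unit area — no factor of 4, since only the local patch is in balance.
T = [50.0 × 0.60 / 5.67×10⁻⁸]^(1/4) = (5.29×10⁸)^(1/4) = 152 K.

T_ss ≈ 152 K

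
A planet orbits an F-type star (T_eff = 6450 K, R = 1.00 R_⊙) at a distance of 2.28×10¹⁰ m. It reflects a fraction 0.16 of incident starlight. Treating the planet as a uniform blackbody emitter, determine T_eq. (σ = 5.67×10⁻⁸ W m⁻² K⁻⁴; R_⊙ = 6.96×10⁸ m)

T_eq ≈ 763 K

R_⋆ = 1.00 × 6.96×10⁸ = 6.96×10⁸ m.
L = 4πR_⋆²σT_⋆⁴ = 4π(6.96×10⁸)² × 5.67×10⁻⁸ × (6450)⁴ = 5.97×10²⁶ W.
S = L/(4πd²) = 9.14×10⁴ W m⁻².
Energy balance: absorbed = emitted ⇒ πR²·S(1−A) = 4πR²·σT_eq⁴, so T_eq⁴ = S(1−A)/(4σ).
T_eq = [9.14×10⁴ × 0.84 / (4 × 5.67×10⁻⁸)]^(1/4) = (3.39×10¹¹)^(1/4) = 763 K.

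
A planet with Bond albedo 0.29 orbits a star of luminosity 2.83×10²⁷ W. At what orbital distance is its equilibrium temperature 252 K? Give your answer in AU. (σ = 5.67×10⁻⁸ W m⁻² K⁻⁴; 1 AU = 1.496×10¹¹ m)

From T_eq⁴ = L(1−A)/(16πσd²): d = √[L(1−A)/(16πσT_eq⁴)].
d = √[2.83×10²⁷ × 0.71 / (16π × 5.67×10⁻⁸ × (252)⁴)] = 4.18×10¹¹ m = 2.79 AU.

d ≈ 2.79 AU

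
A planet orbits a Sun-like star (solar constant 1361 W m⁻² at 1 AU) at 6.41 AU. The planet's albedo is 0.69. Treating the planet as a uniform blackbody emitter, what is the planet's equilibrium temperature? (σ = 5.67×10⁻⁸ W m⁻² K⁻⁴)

Flux at 6.41 AU: S = 1361/6.41² = 33.1 W m⁻².
Energy balance: absorbed = emitted ⇒ πR²·S(1−A) = 4πR²·σT_eq⁴, so T_eq⁴ = S(1−A)/(4σ).
T_eq = [33.1 × 0.31 / (4 × 5.67×10⁻⁸)]^(1/4) = (4.53×10⁷)^(1/4) = 82.0 K.

T_eq ≈ 82.0 K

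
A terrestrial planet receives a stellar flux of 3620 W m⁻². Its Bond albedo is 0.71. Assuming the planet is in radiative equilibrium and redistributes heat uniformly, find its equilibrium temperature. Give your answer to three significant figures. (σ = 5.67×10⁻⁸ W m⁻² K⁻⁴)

T_eq ≈ 261 K

Energy balance: absorbed = emitted ⇒ πR²·S(1−A) = 4πR²·σT_eq⁴, so T_eq⁴ = S(1−A)/(4σ).
T_eq = [3620 × 0.29 / (4 × 5.67×10⁻⁸)]^(1/4) = (4.63×10⁹)^(1/4) = 261 K.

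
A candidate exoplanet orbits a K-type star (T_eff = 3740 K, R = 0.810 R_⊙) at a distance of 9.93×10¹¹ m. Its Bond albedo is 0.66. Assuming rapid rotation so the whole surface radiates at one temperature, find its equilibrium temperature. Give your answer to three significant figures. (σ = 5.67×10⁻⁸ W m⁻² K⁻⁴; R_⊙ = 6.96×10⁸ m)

R_⋆ = 0.810 × 6.96×10⁸ = 5.64×10⁸ m.
L = 4πR_⋆²σT_⋆⁴ = 4π(5.64×10⁸)² × 5.67×10⁻⁸ × (3740)⁴ = 4.43×10²⁵ W.
S = L/(4πd²) = 3.58 W m⁻².
Energy balance: absorbed = emitted ⇒ πR²·S(1−A) = 4πR²·σT_eq⁴, so T_eq⁴ = S(1−A)/(4σ).
T_eq = [3.58 × 0.34 / (4 × 5.67×10⁻⁸)]^(1/4) = (5.36×10⁶)^(1/4) = 48.1 K.

T_eq ≈ 48.1 K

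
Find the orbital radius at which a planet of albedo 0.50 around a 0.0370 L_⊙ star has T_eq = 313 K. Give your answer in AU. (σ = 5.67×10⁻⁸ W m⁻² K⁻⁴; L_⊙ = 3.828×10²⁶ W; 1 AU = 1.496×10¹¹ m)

d ≈ 0.108 AU

L = 0.0370 × 3.828×10²⁶ = 1.42×10²⁵ W.
From T_eq⁴ = L(1−A)/(16πσd²): d = √[L(1−A)/(16πσT_eq⁴)].
d = √[1.42×10²⁵ × 0.50 / (16π × 5.67×10⁻⁸ × (313)⁴)] = 1.61×10¹⁰ m = 0.108 AU.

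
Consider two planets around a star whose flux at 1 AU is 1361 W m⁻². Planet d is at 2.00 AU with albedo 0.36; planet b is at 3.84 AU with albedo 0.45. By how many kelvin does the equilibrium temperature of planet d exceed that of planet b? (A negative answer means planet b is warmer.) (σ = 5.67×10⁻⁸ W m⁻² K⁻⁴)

ΔT ≈ 53.7 K

T_eq = [S₀(1−A)/(4σd²)]^(1/4), so T ∝ (1−A)^(1/4) / √d.
T₁ = [1361×0.64/(4×5.67×10⁻⁸×2.00²)]^(1/4) = 176.03 K.
T₂ = [1361×0.55/(4×5.67×10⁻⁸×3.84²)]^(1/4) = 122.31 K.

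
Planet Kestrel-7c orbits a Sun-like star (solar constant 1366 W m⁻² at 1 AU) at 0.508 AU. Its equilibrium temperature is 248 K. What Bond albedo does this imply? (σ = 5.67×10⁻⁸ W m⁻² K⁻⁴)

A ≈ 0.84

Flux at 0.508 AU: S = 1366/0.508² = 5290 W m⁻².
From T_eq⁴ = S(1−A)/(4σ): 1−A = 4σT_eq⁴/S.
1−A = 4 × 5.67×10⁻⁸ × (248)⁴ / 5290 = 0.162.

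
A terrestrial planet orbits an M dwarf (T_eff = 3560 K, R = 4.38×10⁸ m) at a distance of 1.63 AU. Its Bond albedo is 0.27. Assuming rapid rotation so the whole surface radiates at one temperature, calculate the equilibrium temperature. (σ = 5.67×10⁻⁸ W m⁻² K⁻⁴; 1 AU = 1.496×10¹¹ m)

d = 1.63 AU = 2.44×10¹¹ m.
L = 4πR_⋆²σT_⋆⁴ = 4π(4.38×10⁸)² × 5.67×10⁻⁸ × (3560)⁴ = 2.20×10²⁵ W.
S = L/(4πd²) = 29.4 W m⁻².
Energy balance: absorbed = emitted ⇒ πR²·S(1−A) = 4πR²·σT_eq⁴, so T_eq⁴ = S(1−A)/(4σ).
T_eq = [29.4 × 0.73 / (4 × 5.67×10⁻⁸)]^(1/4) = (9.46×10⁷)^(1/4) = 98.6 K.

T_eq ≈ 98.6 K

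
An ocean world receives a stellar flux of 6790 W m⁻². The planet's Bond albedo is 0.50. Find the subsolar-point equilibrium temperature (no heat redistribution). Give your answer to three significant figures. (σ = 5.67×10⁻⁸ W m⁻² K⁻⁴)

T_ss ≈ 495 K

At the subsolar point the surface absorbs S(1−A) and emits σT⁴ per unit area — no factor of 4, since only the local patch is in balance.
T = [6790 × 0.50 / 5.67×10⁻⁸]^(1/4) = (5.99×10¹⁰)^(1/4) = 495 K.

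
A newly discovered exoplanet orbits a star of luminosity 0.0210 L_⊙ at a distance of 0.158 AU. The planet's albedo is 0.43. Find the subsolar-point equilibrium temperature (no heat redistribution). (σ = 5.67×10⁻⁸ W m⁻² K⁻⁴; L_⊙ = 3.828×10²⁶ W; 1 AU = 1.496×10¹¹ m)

d = 0.158 AU = 2.36×10¹⁰ m.
L = 0.0210 × 3.828×10²⁶ = 8.04×10²⁴ W.
Flux: S = L/(4πd²) = 8.04×10²⁴/(4π×(2.36×10¹⁰)²) = 1140 W m⁻².
At the subsolar point the surface absorbs S(1−A) and emits σT⁴ per unit area — no factor of 4, since only the local patch is in balance.
T = [1140 × 0.57 / 5.67×10⁻⁸]^(1/4) = (1.15×10¹⁰)^(1/4) = 328 K.

T_ss ≈ 328 K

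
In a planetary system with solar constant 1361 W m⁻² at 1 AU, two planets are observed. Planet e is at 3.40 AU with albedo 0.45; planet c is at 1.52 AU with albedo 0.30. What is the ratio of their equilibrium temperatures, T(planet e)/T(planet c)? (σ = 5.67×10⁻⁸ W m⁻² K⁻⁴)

T_eq = [S₀(1−A)/(4σd²)]^(1/4), so T ∝ (1−A)^(1/4) / √d.
T₁ = [1361×0.55/(4×5.67×10⁻⁸×3.40²)]^(1/4) = 129.99 K.
T₂ = [1361×0.70/(4×5.67×10⁻⁸×1.52²)]^(1/4) = 206.49 K.

T₁/T₂ ≈ 0.630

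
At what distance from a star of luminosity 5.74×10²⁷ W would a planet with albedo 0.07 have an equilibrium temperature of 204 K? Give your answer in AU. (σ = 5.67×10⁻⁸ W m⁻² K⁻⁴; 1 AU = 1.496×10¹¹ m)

d ≈ 6.95 AU

From T_eq⁴ = L(1−A)/(16πσd²): d = √[L(1−A)/(16πσT_eq⁴)].
d = √[5.74×10²⁷ × 0.93 / (16π × 5.67×10⁻⁸ × (204)⁴)] = 1.04×10¹² m = 6.95 AU.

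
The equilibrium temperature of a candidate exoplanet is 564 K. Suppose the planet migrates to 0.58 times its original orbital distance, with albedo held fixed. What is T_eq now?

T_eq ≈ 741 K

T_eq ∝ L^(1/4) · d^(−1/2).
T′ = 564 / 0.58^(1/2) = 741 K.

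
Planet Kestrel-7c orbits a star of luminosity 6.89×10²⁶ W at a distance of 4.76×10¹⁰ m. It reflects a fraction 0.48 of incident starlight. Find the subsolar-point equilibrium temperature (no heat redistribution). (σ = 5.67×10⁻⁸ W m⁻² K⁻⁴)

Flux: S = L/(4πd²) = 6.89×10²⁶/(4π×(4.76×10¹⁰)²) = 2.42×10⁴ W m⁻².
At the subsolar point the surface absorbs S(1−A) and emits σT⁴ per unit area — no factor of 4, since only the local patch is in balance.
T = [2.42×10⁴ × 0.52 / 5.67×10⁻⁸]^(1/4) = (2.22×10¹¹)^(1/4) = 686 K.

T_ss ≈ 686 K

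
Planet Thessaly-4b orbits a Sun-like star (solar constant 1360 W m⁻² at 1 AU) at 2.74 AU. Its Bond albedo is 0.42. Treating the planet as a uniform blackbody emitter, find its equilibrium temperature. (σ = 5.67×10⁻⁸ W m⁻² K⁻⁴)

T_eq ≈ 147 K

Flux at 2.74 AU: S = 1360/2.74² = 181 W m⁻².
Energy balance: absorbed = emitted ⇒ πR²·S(1−A) = 4πR²·σT_eq⁴, so T_eq⁴ = S(1−A)/(4σ).
T_eq = [181 × 0.58 / (4 × 5.67×10⁻⁸)]^(1/4) = (4.63×10⁸)^(1/4) = 147 K.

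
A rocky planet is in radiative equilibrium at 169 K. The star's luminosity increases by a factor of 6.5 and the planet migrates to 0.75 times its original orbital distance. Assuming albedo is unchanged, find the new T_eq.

T_eq ≈ 312 K

T_eq ∝ L^(1/4) · d^(−1/2).
T′ = 169 × 6.5^(1/4) / 0.75^(1/2) = 312 K.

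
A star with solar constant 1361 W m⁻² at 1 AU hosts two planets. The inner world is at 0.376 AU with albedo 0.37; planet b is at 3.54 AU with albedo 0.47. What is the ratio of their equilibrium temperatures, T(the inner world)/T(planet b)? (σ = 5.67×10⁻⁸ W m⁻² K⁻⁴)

T₁/T₂ ≈ 3.204

T_eq = [S₀(1−A)/(4σd²)]^(1/4), so T ∝ (1−A)^(1/4) / √d.
T₁ = [1361×0.63/(4×5.67×10⁻⁸×0.376²)]^(1/4) = 404.38 K.
T₂ = [1361×0.53/(4×5.67×10⁻⁸×3.54²)]^(1/4) = 126.22 K.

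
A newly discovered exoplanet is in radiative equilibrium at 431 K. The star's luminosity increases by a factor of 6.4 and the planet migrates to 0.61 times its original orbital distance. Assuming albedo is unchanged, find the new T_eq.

T_eq ≈ 878 K

T_eq ∝ L^(1/4) · d^(−1/2).
T′ = 431 × 6.4^(1/4) / 0.61^(1/2) = 878 K.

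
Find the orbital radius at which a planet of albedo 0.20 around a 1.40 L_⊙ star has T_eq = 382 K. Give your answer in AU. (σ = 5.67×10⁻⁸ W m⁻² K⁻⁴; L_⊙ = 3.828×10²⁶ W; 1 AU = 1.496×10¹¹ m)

L = 1.40 × 3.828×10²⁶ = 5.36×10²⁶ W.
From T_eq⁴ = L(1−A)/(16πσd²): d = √[L(1−A)/(16πσT_eq⁴)].
d = √[5.36×10²⁶ × 0.80 / (16π × 5.67×10⁻⁸ × (382)⁴)] = 8.41×10¹⁰ m = 0.562 AU.

d ≈ 0.562 AU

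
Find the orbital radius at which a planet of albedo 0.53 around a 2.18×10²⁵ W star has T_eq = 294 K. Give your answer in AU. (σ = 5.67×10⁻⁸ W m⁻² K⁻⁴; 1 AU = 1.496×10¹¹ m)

d ≈ 0.147 AU

From T_eq⁴ = L(1−A)/(16πσd²): d = √[L(1−A)/(16πσT_eq⁴)].
d = √[2.18×10²⁵ × 0.47 / (16π × 5.67×10⁻⁸ × (294)⁴)] = 2.19×10¹⁰ m = 0.147 AU.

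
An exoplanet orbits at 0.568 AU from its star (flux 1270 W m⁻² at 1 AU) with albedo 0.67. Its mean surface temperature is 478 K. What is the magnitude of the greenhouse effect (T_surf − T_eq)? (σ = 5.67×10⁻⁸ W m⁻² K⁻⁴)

ΔT ≈ 202.9 K

S = 1270/0.568² = 3936 W m⁻².
T_eq = [S(1−A)/(4σ)]^(1/4) = [3936×0.33/(4×5.67×10⁻⁸)]^(1/4) = 275.1 K.
ΔT = T_surf − T_eq = 478 − 275.1.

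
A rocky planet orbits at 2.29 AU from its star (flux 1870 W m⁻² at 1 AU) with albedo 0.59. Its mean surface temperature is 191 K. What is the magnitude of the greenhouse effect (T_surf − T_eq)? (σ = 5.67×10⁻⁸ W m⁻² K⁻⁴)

S = 1870/2.29² = 356.6 W m⁻².
T_eq = [S(1−A)/(4σ)]^(1/4) = [356.6×0.41/(4×5.67×10⁻⁸)]^(1/4) = 159.3 K.
ΔT = T_surf − T_eq = 191 − 159.3.

ΔT ≈ 31.7 K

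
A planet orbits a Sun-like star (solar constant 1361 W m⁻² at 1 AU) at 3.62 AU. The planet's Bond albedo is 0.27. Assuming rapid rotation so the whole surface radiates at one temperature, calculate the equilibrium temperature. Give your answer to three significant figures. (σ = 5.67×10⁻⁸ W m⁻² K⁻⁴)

T_eq ≈ 135 K

Flux at 3.62 AU: S = 1361/3.62² = 104 W m⁻².
Energy balance: absorbed = emitted ⇒ πR²·S(1−A) = 4πR²·σT_eq⁴, so T_eq⁴ = S(1−A)/(4σ).
T_eq = [104 × 0.73 / (4 × 5.67×10⁻⁸)]^(1/4) = (3.34×10⁸)^(1/4) = 135 K.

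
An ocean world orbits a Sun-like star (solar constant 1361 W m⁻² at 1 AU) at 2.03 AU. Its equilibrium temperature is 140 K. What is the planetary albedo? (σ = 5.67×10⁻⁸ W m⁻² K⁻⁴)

Flux at 2.03 AU: S = 1361/2.03² = 330 W m⁻².
From T_eq⁴ = S(1−A)/(4σ): 1−A = 4σT_eq⁴/S.
1−A = 4 × 5.67×10⁻⁸ × (140)⁴ / 330 = 0.264.

A ≈ 0.74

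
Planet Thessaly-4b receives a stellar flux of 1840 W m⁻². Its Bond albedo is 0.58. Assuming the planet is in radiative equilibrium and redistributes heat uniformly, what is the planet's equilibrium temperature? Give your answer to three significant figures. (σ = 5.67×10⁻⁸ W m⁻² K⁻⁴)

T_eq ≈ 242 K

Energy balance: absorbed = emitted ⇒ πR²·S(1−A) = 4πR²·σT_eq⁴, so T_eq⁴ = S(1−A)/(4σ).
T_eq = [1840 × 0.42 / (4 × 5.67×10⁻⁸)]^(1/4) = (3.41×10⁹)^(1/4) = 242 K.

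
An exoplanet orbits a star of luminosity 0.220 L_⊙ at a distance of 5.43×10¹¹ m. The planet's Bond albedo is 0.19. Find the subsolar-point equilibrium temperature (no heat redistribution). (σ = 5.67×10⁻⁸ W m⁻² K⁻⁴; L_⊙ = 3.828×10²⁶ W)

L = 0.220 × 3.828×10²⁶ = 8.42×10²⁵ W.
Flux: S = L/(4πd²) = 8.42×10²⁵/(4π×(5.43×10¹¹)²) = 22.7 W m⁻².
At the subsolar point the surface absorbs S(1−A) and emits σT⁴ per unit area — no factor of 4, since only the local patch is in balance.
T = [22.7 × 0.81 / 5.67×10⁻⁸]^(1/4) = (3.25×10⁸)^(1/4) = 134 K.

T_ss ≈ 134 K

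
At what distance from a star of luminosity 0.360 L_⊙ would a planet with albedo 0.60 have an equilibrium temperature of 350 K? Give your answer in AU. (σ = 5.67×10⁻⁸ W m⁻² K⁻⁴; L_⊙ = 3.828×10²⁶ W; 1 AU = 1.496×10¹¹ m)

L = 0.360 × 3.828×10²⁶ = 1.38×10²⁶ W.
From T_eq⁴ = L(1−A)/(16πσd²): d = √[L(1−A)/(16πσT_eq⁴)].
d = √[1.38×10²⁶ × 0.40 / (16π × 5.67×10⁻⁸ × (350)⁴)] = 3.59×10¹⁰ m = 0.240 AU.

d ≈ 0.240 AU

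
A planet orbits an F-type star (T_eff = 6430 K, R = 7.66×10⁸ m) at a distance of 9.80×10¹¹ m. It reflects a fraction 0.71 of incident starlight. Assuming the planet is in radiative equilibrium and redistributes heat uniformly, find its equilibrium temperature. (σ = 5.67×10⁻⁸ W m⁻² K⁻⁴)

L = 4πR_⋆²σT_⋆⁴ = 4π(7.66×10⁸)² × 5.67×10⁻⁸ × (6430)⁴ = 7.15×10²⁶ W.
S = L/(4πd²) = 59.2 W m⁻².
Energy balance: absorbed = emitted ⇒ πR²·S(1−A) = 4πR²·σT_eq⁴, so T_eq⁴ = S(1−A)/(4σ).
T_eq = [59.2 × 0.29 / (4 × 5.67×10⁻⁸)]^(1/4) = (7.57×10⁷)^(1/4) = 93.3 K.

T_eq ≈ 93.3 K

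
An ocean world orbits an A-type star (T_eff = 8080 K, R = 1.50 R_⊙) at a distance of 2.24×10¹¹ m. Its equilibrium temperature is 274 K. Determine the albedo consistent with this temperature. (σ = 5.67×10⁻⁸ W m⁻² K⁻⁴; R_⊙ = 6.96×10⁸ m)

R_⋆ = 1.50 × 6.96×10⁸ = 1.04×10⁹ m.
L = 4πR_⋆²σT_⋆⁴ = 4π(1.04×10⁹)² × 5.67×10⁻⁸ × (8080)⁴ = 3.31×10²⁷ W.
S = L/(4πd²) = 5250 W m⁻².
From T_eq⁴ = S(1−A)/(4σ): 1−A = 4σT_eq⁴/S.
1−A = 4 × 5.67×10⁻⁸ × (274)⁴ / 5250 = 0.244.

A ≈ 0.76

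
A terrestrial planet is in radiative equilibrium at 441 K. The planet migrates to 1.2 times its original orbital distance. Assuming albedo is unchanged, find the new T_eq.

T_eq ∝ L^(1/4) · d^(−1/2).
T′ = 441 / 1.2^(1/2) = 403 K.

T_eq ≈ 403 K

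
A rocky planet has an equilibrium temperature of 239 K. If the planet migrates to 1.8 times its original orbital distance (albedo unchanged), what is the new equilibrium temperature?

T_eq ≈ 178 K

T_eq ∝ L^(1/4) · d^(−1/2).
T′ = 239 / 1.8^(1/2) = 178 K.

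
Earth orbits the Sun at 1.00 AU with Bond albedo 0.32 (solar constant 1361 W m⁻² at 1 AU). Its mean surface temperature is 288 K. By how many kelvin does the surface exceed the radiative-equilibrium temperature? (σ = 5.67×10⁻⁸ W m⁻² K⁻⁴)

S = 1361/1.00² = 1361 W m⁻².
T_eq = [S(1−A)/(4σ)]^(1/4) = [1361×0.68/(4×5.67×10⁻⁸)]^(1/4) = 252.7 K.
ΔT = T_surf − T_eq = 288 − 252.7.

ΔT ≈ 35.3 K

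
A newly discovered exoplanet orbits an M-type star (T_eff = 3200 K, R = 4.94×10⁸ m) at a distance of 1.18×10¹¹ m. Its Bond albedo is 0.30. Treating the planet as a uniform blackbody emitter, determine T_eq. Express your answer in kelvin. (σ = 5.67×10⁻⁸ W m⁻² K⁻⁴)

L = 4πR_⋆²σT_⋆⁴ = 4π(4.94×10⁸)² × 5.67×10⁻⁸ × (3200)⁴ = 1.82×10²⁵ W.
S = L/(4πd²) = 104 W m⁻².
Energy balance: absorbed = emitted ⇒ πR²·S(1−A) = 4πR²·σT_eq⁴, so T_eq⁴ = S(1−A)/(4σ).
T_eq = [104 × 0.70 / (4 × 5.67×10⁻⁸)]^(1/4) = (3.22×10⁸)^(1/4) = 134 K.

T_eq ≈ 134 K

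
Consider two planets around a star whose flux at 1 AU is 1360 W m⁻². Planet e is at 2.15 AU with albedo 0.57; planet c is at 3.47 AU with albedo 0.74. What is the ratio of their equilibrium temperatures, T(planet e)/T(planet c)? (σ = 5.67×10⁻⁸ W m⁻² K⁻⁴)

T_eq = [S₀(1−A)/(4σd²)]^(1/4), so T ∝ (1−A)^(1/4) / √d.
T₁ = [1360×0.43/(4×5.67×10⁻⁸×2.15²)]^(1/4) = 153.68 K.
T₂ = [1360×0.26/(4×5.67×10⁻⁸×3.47²)]^(1/4) = 106.67 K.

T₁/T₂ ≈ 1.441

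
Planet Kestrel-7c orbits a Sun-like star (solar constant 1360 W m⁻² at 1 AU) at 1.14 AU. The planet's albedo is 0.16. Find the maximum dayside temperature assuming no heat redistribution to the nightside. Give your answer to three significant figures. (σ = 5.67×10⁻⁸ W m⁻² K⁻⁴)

Flux at 1.14 AU: S = 1360/1.14² = 1050 W m⁻².
With no redistribution each surface element balances locally: S(1−A) = σT⁴.
T = [1050 × 0.84 / 5.67×10⁻⁸]^(1/4) = (1.55×10¹⁰)^(1/4) = 353 K.

T_ss ≈ 353 K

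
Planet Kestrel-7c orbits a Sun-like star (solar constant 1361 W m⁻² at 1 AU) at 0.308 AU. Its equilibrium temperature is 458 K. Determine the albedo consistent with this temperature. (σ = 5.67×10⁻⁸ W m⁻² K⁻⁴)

Flux at 0.308 AU: S = 1361/0.308² = 1.43×10⁴ W m⁻².
From T_eq⁴ = S(1−A)/(4σ): 1−A = 4σT_eq⁴/S.
1−A = 4 × 5.67×10⁻⁸ × (458)⁴ / 1.43×10⁴ = 0.696.

A ≈ 0.30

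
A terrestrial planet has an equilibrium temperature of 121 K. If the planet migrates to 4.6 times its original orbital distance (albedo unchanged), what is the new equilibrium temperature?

T_eq ∝ L^(1/4) · d^(−1/2).
T′ = 121 / 4.6^(1/2) = 56.4 K.

T_eq ≈ 56.4 K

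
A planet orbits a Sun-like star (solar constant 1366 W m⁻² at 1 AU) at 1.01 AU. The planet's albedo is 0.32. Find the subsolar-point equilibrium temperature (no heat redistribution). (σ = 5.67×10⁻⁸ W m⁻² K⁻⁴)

T_ss ≈ 356 K

Flux at 1.01 AU: S = 1366/1.01² = 1340 W m⁻².
At the subsolar point the surface absorbs S(1−A) and emits σT⁴ per unit area — no factor of 4, since only the local patch is in balance.
T = [1340 × 0.68 / 5.67×10⁻⁸]^(1/4) = (1.61×10¹⁰)^(1/4) = 356 K.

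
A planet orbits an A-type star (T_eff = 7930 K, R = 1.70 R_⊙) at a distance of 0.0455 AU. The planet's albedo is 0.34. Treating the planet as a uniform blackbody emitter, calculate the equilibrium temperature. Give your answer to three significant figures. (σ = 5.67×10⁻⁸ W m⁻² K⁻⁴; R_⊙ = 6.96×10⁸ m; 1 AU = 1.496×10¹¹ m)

T_eq ≈ 2110 K

R_⋆ = 1.70 × 6.96×10⁸ = 1.18×10⁹ m.
d = 0.0455 AU = 6.81×10⁹ m.
L = 4πR_⋆²σT_⋆⁴ = 4π(1.18×10⁹)² × 5.67×10⁻⁸ × (7930)⁴ = 3.94×10²⁷ W.
S = L/(4πd²) = 6.77×10⁶ W m⁻².
Energy balance: absorbed = emitted ⇒ πR²·S(1−A) = 4πR²·σT_eq⁴, so T_eq⁴ = S(1−A)/(4σ).
T_eq = [6.77×10⁶ × 0.66 / (4 × 5.67×10⁻⁸)]^(1/4) = (1.97×10¹³)^(1/4) = 2110 K.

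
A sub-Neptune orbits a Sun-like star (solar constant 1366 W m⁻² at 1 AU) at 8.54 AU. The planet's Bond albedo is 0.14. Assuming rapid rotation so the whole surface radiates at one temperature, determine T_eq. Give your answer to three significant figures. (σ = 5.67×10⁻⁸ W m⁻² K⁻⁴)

Flux at 8.54 AU: S = 1366/8.54² = 18.7 W m⁻².
Energy balance: absorbed = emitted ⇒ πR²·S(1−A) = 4πR²·σT_eq⁴, so T_eq⁴ = S(1−A)/(4σ).
T_eq = [18.7 × 0.86 / (4 × 5.67×10⁻⁸)]^(1/4) = (7.10×10⁷)^(1/4) = 91.8 K.

T_eq ≈ 91.8 K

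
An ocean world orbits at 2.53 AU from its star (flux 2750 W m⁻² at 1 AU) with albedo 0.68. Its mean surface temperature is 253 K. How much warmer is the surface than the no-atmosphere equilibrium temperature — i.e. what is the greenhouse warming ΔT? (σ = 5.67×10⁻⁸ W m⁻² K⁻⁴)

ΔT ≈ 96.1 K

S = 2750/2.53² = 429.6 W m⁻².
T_eq = [S(1−A)/(4σ)]^(1/4) = [429.6×0.32/(4×5.67×10⁻⁸)]^(1/4) = 156.9 K.
ΔT = T_surf − T_eq = 253 − 156.9.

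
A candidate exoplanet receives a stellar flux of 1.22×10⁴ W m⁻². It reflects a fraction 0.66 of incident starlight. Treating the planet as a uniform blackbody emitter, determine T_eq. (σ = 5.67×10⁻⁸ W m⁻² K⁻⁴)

T_eq ≈ 368 K

Energy balance: absorbed = emitted ⇒ πR²·S(1−A) = 4πR²·σT_eq⁴, so T_eq⁴ = S(1−A)/(4σ).
T_eq = [1.22×10⁴ × 0.34 / (4 × 5.67×10⁻⁸)]^(1/4) = (1.83×10¹⁰)^(1/4) = 368 K.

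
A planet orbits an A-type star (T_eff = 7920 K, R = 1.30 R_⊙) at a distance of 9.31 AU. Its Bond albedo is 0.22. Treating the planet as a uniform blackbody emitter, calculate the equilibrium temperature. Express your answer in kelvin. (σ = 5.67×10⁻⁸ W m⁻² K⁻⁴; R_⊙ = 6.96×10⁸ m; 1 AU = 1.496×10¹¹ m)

T_eq ≈ 134 K

R_⋆ = 1.30 × 6.96×10⁸ = 9.05×10⁸ m.
d = 9.31 AU = 1.39×10¹² m.
L = 4πR_⋆²σT_⋆⁴ = 4π(9.05×10⁸)² × 5.67×10⁻⁸ × (7920)⁴ = 2.30×10²⁷ W.
S = L/(4πd²) = 94.2 W m⁻².
Energy balance: absorbed = emitted ⇒ πR²·S(1−A) = 4πR²·σT_eq⁴, so T_eq⁴ = S(1−A)/(4σ).
T_eq = [94.2 × 0.78 / (4 × 5.67×10⁻⁸)]^(1/4) = (3.24×10⁸)^(1/4) = 134 K.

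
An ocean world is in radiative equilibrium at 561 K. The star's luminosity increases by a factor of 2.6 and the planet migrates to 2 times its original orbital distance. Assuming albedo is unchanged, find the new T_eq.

T_eq ≈ 504 K

T_eq ∝ L^(1/4) · d^(−1/2).
T′ = 561 × 2.6^(1/4) / 2^(1/2) = 504 K.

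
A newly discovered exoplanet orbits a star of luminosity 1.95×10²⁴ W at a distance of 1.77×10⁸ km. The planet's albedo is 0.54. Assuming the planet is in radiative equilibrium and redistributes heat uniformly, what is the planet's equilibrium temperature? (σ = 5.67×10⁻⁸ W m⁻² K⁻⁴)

d = 1.77×10⁸ km = 1.77×10¹¹ m.
Flux: S = L/(4πd²) = 1.95×10²⁴/(4π×(1.77×10¹¹)²) = 4.95 W m⁻².
Energy balance: absorbed = emitted ⇒ πR²·S(1−A) = 4πR²·σT_eq⁴, so T_eq⁴ = S(1−A)/(4σ).
T_eq = [4.95 × 0.46 / (4 × 5.67×10⁻⁸)]^(1/4) = (1.00×10⁷)^(1/4) = 56.3 K.

T_eq ≈ 56.3 K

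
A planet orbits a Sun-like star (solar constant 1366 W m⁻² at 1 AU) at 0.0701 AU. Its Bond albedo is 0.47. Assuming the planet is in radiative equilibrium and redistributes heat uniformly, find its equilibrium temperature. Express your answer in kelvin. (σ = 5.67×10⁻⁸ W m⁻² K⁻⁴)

T_eq ≈ 898 K

Flux at 0.0701 AU: S = 1366/0.0701² = 2.78×10⁵ W m⁻².
Energy balance: absorbed = emitted ⇒ πR²·S(1−A) = 4πR²·σT_eq⁴, so T_eq⁴ = S(1−A)/(4σ).
T_eq = [2.78×10⁵ × 0.53 / (4 × 5.67×10⁻⁸)]^(1/4) = (6.50×10¹¹)^(1/4) = 898 K.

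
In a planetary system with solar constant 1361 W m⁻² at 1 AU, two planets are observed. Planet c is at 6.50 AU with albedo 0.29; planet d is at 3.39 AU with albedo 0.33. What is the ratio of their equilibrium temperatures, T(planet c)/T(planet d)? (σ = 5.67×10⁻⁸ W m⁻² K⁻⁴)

T_eq = [S₀(1−A)/(4σd²)]^(1/4), so T ∝ (1−A)^(1/4) / √d.
T₁ = [1361×0.71/(4×5.67×10⁻⁸×6.50²)]^(1/4) = 100.21 K.
T₂ = [1361×0.67/(4×5.67×10⁻⁸×3.39²)]^(1/4) = 136.76 K.

T₁/T₂ ≈ 0.733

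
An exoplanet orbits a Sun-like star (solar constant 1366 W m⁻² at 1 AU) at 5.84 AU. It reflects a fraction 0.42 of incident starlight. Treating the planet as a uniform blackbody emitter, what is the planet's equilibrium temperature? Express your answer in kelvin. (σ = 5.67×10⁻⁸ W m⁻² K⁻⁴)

T_eq ≈ 101 K

Flux at 5.84 AU: S = 1366/5.84² = 40.1 W m⁻².
Energy balance: absorbed = emitted ⇒ πR²·S(1−A) = 4πR²·σT_eq⁴, so T_eq⁴ = S(1−A)/(4σ).
T_eq = [40.1 × 0.58 / (4 × 5.67×10⁻⁸)]^(1/4) = (1.02×10⁸)^(1/4) = 101 K.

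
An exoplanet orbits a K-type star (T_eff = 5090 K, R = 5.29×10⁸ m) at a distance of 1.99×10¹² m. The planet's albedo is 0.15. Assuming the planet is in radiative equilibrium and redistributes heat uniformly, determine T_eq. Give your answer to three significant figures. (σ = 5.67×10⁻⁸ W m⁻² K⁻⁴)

L = 4πR_⋆²σT_⋆⁴ = 4π(5.29×10⁸)² × 5.67×10⁻⁸ × (5090)⁴ = 1.34×10²⁶ W.
S = L/(4πd²) = 2.69 W m⁻².
Energy balance: absorbed = emitted ⇒ πR²·S(1−A) = 4πR²·σT_eq⁴, so T_eq⁴ = S(1−A)/(4σ).
T_eq = [2.69 × 0.85 / (4 × 5.67×10⁻⁸)]^(1/4) = (1.01×10⁷)^(1/4) = 56.3 K.

T_eq ≈ 56.3 K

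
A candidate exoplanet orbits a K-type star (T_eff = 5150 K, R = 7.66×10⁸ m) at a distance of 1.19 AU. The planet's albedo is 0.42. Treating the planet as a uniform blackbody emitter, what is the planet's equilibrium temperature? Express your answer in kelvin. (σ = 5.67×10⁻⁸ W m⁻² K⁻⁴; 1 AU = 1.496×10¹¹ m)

T_eq ≈ 208 K

d = 1.19 AU = 1.78×10¹¹ m.
L = 4πR_⋆²σT_⋆⁴ = 4π(7.66×10⁸)² × 5.67×10⁻⁸ × (5150)⁴ = 2.94×10²⁶ W.
S = L/(4πd²) = 738 W m⁻².
Energy balance: absorbed = emitted ⇒ πR²·S(1−A) = 4πR²·σT_eq⁴, so T_eq⁴ = S(1−A)/(4σ).
T_eq = [738 × 0.58 / (4 × 5.67×10⁻⁸)]^(1/4) = (1.89×10⁹)^(1/4) = 208 K.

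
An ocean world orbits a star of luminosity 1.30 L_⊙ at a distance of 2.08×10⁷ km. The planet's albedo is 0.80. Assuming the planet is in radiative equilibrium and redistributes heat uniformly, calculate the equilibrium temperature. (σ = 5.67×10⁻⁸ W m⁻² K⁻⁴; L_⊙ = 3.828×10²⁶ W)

d = 2.08×10⁷ km = 2.08×10¹⁰ m.
L = 1.30 × 3.828×10²⁶ = 4.98×10²⁶ W.
Flux: S = L/(4πd²) = 4.98×10²⁶/(4π×(2.08×10¹⁰)²) = 9.15×10⁴ W m⁻².
Energy balance: absorbed = emitted ⇒ πR²·S(1−A) = 4πR²·σT_eq⁴, so T_eq⁴ = S(1−A)/(4σ).
T_eq = [9.15×10⁴ × 0.20 / (4 × 5.67×10⁻⁸)]^(1/4) = (8.07×10¹⁰)^(1/4) = 533 K.

T_eq ≈ 533 K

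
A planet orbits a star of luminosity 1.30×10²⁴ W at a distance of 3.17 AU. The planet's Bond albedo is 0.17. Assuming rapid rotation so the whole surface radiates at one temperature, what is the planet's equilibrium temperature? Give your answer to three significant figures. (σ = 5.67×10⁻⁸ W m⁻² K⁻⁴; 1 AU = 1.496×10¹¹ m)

T_eq ≈ 36.0 K

d = 3.17 AU = 4.74×10¹¹ m.
Flux: S = L/(4πd²) = 1.30×10²⁴/(4π×(4.74×10¹¹)²) = 0.460 W m⁻².
Energy balance: absorbed = emitted ⇒ πR²·S(1−A) = 4πR²·σT_eq⁴, so T_eq⁴ = S(1−A)/(4σ).
T_eq = [0.460 × 0.83 / (4 × 5.67×10⁻⁸)]^(1/4) = (1.68×10⁶)^(1/4) = 36.0 K.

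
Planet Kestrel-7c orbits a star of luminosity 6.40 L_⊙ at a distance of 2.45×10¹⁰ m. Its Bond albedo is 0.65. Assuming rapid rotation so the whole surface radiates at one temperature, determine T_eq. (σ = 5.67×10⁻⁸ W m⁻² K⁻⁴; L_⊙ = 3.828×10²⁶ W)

T_eq ≈ 841 K

L = 6.40 × 3.828×10²⁶ = 2.45×10²⁷ W.
Flux: S = L/(4πd²) = 2.45×10²⁷/(4π×(2.45×10¹⁰)²) = 3.25×10⁵ W m⁻².
Energy balance: absorbed = emitted ⇒ πR²·S(1−A) = 4πR²·σT_eq⁴, so T_eq⁴ = S(1−A)/(4σ).
T_eq = [3.25×10⁵ × 0.35 / (4 × 5.67×10⁻⁸)]^(1/4) = (5.01×10¹¹)^(1/4) = 841 K.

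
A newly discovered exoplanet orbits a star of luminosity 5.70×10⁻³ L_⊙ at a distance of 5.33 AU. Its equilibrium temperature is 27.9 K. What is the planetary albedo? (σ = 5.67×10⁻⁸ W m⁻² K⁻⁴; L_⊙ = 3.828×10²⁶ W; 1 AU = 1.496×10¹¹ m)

d = 5.33 AU = 7.97×10¹¹ m.
L = 5.70×10⁻³ × 3.828×10²⁶ = 2.18×10²⁴ W.
Flux: S = L/(4πd²) = 2.18×10²⁴/(4π×(7.97×10¹¹)²) = 0.273 W m⁻².
From T_eq⁴ = S(1−A)/(4σ): 1−A = 4σT_eq⁴/S.
1−A = 4 × 5.67×10⁻⁸ × (27.9)⁴ / 0.273 = 0.503.

A ≈ 0.50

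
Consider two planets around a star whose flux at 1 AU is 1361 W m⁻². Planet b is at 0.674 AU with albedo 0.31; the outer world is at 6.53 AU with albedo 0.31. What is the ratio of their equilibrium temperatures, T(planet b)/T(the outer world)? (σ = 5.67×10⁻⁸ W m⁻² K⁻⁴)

T_eq = [S₀(1−A)/(4σd²)]^(1/4), so T ∝ (1−A)^(1/4) / √d.
T₁ = [1361×0.69/(4×5.67×10⁻⁸×0.674²)]^(1/4) = 308.98 K.
T₂ = [1361×0.69/(4×5.67×10⁻⁸×6.53²)]^(1/4) = 99.27 K.

T₁/T₂ ≈ 3.113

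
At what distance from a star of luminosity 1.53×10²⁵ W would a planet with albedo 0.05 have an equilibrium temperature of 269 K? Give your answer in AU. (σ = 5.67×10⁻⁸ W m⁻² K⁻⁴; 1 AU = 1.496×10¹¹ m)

From T_eq⁴ = L(1−A)/(16πσd²): d = √[L(1−A)/(16πσT_eq⁴)].
d = √[1.53×10²⁵ × 0.95 / (16π × 5.67×10⁻⁸ × (269)⁴)] = 3.12×10¹⁰ m = 0.209 AU.

d ≈ 0.209 AU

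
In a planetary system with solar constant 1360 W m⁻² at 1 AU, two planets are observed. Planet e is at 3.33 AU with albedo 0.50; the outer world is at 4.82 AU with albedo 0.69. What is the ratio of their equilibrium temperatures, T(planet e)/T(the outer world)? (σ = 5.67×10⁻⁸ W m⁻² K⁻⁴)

T_eq = [S₀(1−A)/(4σd²)]^(1/4), so T ∝ (1−A)^(1/4) / √d.
T₁ = [1360×0.50/(4×5.67×10⁻⁸×3.33²)]^(1/4) = 128.23 K.
T₂ = [1360×0.31/(4×5.67×10⁻⁸×4.82²)]^(1/4) = 94.58 K.

T₁/T₂ ≈ 1.356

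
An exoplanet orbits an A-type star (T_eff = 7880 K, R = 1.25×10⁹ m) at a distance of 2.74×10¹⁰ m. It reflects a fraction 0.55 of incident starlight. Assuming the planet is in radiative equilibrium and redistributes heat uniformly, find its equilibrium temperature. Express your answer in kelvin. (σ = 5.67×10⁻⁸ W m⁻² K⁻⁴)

L = 4πR_⋆²σT_⋆⁴ = 4π(1.25×10⁹)² × 5.67×10⁻⁸ × (7880)⁴ = 4.29×10²⁷ W.
S = L/(4πd²) = 4.55×10⁵ W m⁻².
Energy balance: absorbed = emitted ⇒ πR²·S(1−A) = 4πR²·σT_eq⁴, so T_eq⁴ = S(1−A)/(4σ).
T_eq = [4.55×10⁵ × 0.45 / (4 × 5.67×10⁻⁸)]^(1/4) = (9.03×10¹¹)^(1/4) = 975 K.

T_eq ≈ 975 K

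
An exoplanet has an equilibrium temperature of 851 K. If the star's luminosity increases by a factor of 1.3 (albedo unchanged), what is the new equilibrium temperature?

T_eq ≈ 909 K

T_eq ∝ L^(1/4) · d^(−1/2).
T′ = 851 × 1.3^(1/4) = 909 K.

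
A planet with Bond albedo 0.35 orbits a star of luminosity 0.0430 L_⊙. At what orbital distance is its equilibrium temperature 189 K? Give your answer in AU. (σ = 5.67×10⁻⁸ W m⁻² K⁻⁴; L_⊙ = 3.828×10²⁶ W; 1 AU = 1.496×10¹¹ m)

d ≈ 0.363 AU

L = 0.0430 × 3.828×10²⁶ = 1.65×10²⁵ W.
From T_eq⁴ = L(1−A)/(16πσd²): d = √[L(1−A)/(16πσT_eq⁴)].
d = √[1.65×10²⁵ × 0.65 / (16π × 5.67×10⁻⁸ × (189)⁴)] = 5.42×10¹⁰ m = 0.363 AU.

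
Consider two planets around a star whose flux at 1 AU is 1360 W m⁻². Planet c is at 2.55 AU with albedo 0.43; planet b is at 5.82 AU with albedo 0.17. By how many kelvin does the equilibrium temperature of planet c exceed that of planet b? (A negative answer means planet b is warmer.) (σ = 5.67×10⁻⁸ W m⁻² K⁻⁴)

T_eq = [S₀(1−A)/(4σd²)]^(1/4), so T ∝ (1−A)^(1/4) / √d.
T₁ = [1360×0.57/(4×5.67×10⁻⁸×2.55²)]^(1/4) = 151.42 K.
T₂ = [1360×0.83/(4×5.67×10⁻⁸×5.82²)]^(1/4) = 110.10 K.

ΔT ≈ 41.3 K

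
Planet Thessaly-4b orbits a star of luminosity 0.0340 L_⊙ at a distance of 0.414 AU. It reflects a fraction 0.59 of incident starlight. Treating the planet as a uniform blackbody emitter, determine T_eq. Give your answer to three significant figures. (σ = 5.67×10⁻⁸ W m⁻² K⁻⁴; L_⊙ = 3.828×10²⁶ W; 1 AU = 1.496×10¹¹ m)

T_eq ≈ 149 K

d = 0.414 AU = 6.19×10¹⁰ m.
L = 0.0340 × 3.828×10²⁶ = 1.30×10²⁵ W.
Flux: S = L/(4πd²) = 1.30×10²⁵/(4π×(6.19×10¹⁰)²) = 270 W m⁻².
Energy balance: absorbed = emitted ⇒ πR²·S(1−A) = 4πR²·σT_eq⁴, so T_eq⁴ = S(1−A)/(4σ).
T_eq = [270 × 0.41 / (4 × 5.67×10⁻⁸)]^(1/4) = (4.88×10⁸)^(1/4) = 149 K.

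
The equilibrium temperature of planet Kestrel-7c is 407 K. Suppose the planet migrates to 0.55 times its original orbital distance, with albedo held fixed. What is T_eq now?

T_eq ∝ L^(1/4) · d^(−1/2).
T′ = 407 / 0.55^(1/2) = 549 K.

T_eq ≈ 549 K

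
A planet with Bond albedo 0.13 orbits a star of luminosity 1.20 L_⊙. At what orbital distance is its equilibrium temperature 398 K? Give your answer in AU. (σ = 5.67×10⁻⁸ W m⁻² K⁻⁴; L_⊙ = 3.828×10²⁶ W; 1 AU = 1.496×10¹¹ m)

d ≈ 0.500 AU

L = 1.20 × 3.828×10²⁶ = 4.59×10²⁶ W.
From T_eq⁴ = L(1−A)/(16πσd²): d = √[L(1−A)/(16πσT_eq⁴)].
d = √[4.59×10²⁶ × 0.87 / (16π × 5.67×10⁻⁸ × (398)⁴)] = 7.48×10¹⁰ m = 0.500 AU.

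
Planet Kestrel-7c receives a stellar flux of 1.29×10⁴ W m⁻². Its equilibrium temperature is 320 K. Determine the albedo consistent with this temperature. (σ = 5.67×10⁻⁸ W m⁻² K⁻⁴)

A ≈ 0.82

From T_eq⁴ = S(1−A)/(4σ): 1−A = 4σT_eq⁴/S.
1−A = 4 × 5.67×10⁻⁸ × (320)⁴ / 1.29×10⁴ = 0.184.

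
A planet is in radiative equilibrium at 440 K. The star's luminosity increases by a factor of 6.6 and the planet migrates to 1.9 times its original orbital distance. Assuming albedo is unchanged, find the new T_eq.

T_eq ≈ 512 K

T_eq ∝ L^(1/4) · d^(−1/2).
T′ = 440 × 6.6^(1/4) / 1.9^(1/2) = 512 K.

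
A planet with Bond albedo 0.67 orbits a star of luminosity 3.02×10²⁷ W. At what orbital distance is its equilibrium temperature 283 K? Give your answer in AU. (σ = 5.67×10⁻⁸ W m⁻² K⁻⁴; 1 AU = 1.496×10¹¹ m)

From T_eq⁴ = L(1−A)/(16πσd²): d = √[L(1−A)/(16πσT_eq⁴)].
d = √[3.02×10²⁷ × 0.33 / (16π × 5.67×10⁻⁸ × (283)⁴)] = 2.33×10¹¹ m = 1.56 AU.

d ≈ 1.56 AU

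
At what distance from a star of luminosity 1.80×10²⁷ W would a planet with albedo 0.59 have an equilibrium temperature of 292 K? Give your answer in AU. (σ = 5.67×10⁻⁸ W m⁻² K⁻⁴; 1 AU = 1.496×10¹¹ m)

d ≈ 1.26 AU

From T_eq⁴ = L(1−A)/(16πσd²): d = √[L(1−A)/(16πσT_eq⁴)].
d = √[1.80×10²⁷ × 0.41 / (16π × 5.67×10⁻⁸ × (292)⁴)] = 1.89×10¹¹ m = 1.26 AU.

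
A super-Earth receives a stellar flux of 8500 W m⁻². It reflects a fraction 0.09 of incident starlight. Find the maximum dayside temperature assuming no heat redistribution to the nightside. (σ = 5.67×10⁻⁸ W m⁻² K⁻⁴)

T_ss ≈ 608 K

With no redistribution each surface element balances locally: S(1−A) = σT⁴.
T = [8500 × 0.91 / 5.67×10⁻⁸]^(1/4) = (1.36×10¹¹)^(1/4) = 608 K.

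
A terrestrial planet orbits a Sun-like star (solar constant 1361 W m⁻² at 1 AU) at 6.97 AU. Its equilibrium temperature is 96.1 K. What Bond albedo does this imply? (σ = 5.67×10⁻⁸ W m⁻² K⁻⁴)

Flux at 6.97 AU: S = 1361/6.97² = 28.0 W m⁻².
From T_eq⁴ = S(1−A)/(4σ): 1−A = 4σT_eq⁴/S.
1−A = 4 × 5.67×10⁻⁸ × (96.1)⁴ / 28.0 = 0.690.

A ≈ 0.31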